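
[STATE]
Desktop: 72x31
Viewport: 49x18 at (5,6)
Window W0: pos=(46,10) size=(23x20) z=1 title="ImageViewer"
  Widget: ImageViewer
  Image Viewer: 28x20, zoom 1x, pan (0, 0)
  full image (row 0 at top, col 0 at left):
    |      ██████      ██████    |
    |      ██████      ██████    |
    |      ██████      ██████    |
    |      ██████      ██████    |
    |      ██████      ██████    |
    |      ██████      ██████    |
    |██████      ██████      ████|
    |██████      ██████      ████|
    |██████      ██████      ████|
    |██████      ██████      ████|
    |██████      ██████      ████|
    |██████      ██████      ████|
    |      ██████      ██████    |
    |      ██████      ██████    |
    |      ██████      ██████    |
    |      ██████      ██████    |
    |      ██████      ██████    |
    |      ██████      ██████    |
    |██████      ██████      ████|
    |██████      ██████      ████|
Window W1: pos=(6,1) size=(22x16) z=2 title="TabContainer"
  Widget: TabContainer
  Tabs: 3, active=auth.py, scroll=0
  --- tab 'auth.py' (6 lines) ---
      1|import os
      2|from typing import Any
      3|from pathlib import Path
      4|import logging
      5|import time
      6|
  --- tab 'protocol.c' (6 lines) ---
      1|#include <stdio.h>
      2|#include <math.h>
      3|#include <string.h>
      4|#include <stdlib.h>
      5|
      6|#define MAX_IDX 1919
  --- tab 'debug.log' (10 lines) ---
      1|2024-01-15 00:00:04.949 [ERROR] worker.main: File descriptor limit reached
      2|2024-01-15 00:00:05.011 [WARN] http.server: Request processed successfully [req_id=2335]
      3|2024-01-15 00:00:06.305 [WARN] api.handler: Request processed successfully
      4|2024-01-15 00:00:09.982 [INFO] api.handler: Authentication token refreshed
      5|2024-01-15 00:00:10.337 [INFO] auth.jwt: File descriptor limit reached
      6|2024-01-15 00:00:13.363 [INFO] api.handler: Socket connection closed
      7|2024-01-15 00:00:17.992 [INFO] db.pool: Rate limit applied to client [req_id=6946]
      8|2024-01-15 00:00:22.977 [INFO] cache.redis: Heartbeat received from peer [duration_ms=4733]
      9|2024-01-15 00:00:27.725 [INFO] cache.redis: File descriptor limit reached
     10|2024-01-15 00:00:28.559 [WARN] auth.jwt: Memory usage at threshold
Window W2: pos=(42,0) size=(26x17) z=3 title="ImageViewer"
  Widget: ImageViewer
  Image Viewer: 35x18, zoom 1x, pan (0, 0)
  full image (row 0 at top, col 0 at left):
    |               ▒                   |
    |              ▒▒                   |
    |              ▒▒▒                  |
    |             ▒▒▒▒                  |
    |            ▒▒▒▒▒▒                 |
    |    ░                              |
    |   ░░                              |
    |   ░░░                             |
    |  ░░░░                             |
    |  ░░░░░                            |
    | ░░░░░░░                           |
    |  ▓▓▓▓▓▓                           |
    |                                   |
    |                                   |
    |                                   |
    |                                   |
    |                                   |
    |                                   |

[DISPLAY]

 ┃import os           ┃              ┃           
 ┃from typing import A┃              ┃           
 ┃from pathlib import ┃              ┃    ░      
 ┃import logging      ┃              ┃   ░░      
 ┃import time         ┃              ┃   ░░░     
 ┃                    ┃              ┃  ░░░░     
 ┃                    ┃              ┃  ░░░░░    
 ┃                    ┃              ┃ ░░░░░░░   
 ┃                    ┃              ┃  ▓▓▓▓▓▓   
 ┃                    ┃              ┃           
 ┗━━━━━━━━━━━━━━━━━━━━┛              ┗━━━━━━━━━━━
                                         ┃      █
                                         ┃      █
                                         ┃██████ 
                                         ┃██████ 
                                         ┃██████ 
                                         ┃██████ 
                                         ┃██████ 


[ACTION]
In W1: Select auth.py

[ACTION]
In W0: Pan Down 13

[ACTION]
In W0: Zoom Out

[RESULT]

 ┃import os           ┃              ┃           
 ┃from typing import A┃              ┃           
 ┃from pathlib import ┃              ┃    ░      
 ┃import logging      ┃              ┃   ░░      
 ┃import time         ┃              ┃   ░░░     
 ┃                    ┃              ┃  ░░░░     
 ┃                    ┃              ┃  ░░░░░    
 ┃                    ┃              ┃ ░░░░░░░   
 ┃                    ┃              ┃  ▓▓▓▓▓▓   
 ┃                    ┃              ┃           
 ┗━━━━━━━━━━━━━━━━━━━━┛              ┗━━━━━━━━━━━
                                         ┃      █
                                         ┃██████ 
                                         ┃██████ 
                                         ┃       
                                         ┃       
                                         ┃       
                                         ┃       


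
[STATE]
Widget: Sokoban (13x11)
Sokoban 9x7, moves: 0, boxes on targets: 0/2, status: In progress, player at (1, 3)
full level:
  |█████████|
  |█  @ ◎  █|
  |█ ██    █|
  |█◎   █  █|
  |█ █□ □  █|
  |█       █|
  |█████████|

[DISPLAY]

█████████    
█  @ ◎  █    
█ ██    █    
█◎   █  █    
█ █□ □  █    
█       █    
█████████    
Moves: 0  0/2
             
             
             


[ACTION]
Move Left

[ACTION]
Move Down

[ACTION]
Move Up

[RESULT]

█████████    
█ @  ◎  █    
█ ██    █    
█◎   █  █    
█ █□ □  █    
█       █    
█████████    
Moves: 1  0/2
             
             
             


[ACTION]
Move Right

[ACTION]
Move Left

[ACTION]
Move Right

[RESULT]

█████████    
█  @ ◎  █    
█ ██    █    
█◎   █  █    
█ █□ □  █    
█       █    
█████████    
Moves: 4  0/2
             
             
             


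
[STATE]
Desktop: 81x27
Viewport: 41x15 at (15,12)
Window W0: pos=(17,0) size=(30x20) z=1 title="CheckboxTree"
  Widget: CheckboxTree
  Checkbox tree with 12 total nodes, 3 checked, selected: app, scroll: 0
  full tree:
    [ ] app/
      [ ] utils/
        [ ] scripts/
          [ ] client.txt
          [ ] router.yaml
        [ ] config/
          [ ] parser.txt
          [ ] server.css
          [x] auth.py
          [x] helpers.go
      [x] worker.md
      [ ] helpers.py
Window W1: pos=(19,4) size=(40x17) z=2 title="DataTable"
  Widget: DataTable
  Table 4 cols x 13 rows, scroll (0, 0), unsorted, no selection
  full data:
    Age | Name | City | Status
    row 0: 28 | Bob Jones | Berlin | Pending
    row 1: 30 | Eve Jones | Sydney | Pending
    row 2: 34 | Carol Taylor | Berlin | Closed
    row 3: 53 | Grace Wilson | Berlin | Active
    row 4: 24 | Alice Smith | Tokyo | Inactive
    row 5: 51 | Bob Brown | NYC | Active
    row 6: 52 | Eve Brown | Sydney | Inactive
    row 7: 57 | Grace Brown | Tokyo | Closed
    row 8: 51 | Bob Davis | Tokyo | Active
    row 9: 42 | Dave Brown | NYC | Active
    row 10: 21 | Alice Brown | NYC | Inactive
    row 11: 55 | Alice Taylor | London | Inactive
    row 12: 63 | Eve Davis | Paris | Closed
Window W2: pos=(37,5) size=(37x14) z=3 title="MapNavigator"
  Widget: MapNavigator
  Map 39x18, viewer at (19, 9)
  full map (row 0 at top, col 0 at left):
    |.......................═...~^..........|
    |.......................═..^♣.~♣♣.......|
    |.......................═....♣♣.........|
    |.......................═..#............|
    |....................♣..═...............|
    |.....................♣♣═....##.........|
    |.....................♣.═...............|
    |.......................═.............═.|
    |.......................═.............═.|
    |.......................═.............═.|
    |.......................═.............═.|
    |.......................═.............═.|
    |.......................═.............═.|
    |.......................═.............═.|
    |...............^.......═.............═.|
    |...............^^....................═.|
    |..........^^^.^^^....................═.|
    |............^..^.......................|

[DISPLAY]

  ┃ ┃53 │Grace Wilson│┃..................
  ┃ ┃24 │Alice Smith │┃.................@
  ┃ ┃51 │Bob Brown   │┃..................
  ┃ ┃52 │Eve Brown   │┃..................
  ┃ ┃57 │Grace Brown │┃..................
  ┃ ┃51 │Bob Davis   │┃..................
  ┃ ┃42 │Dave Brown  │┗━━━━━━━━━━━━━━━━━━
  ┗━┃21 │Alice Brown │NYC   │Inactive    
    ┗━━━━━━━━━━━━━━━━━━━━━━━━━━━━━━━━━━━━
                                         
                                         
                                         
                                         
                                         
                                         


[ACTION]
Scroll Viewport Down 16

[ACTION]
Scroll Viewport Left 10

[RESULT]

            ┃ ┃53 │Grace Wilson│┃........
            ┃ ┃24 │Alice Smith │┃........
            ┃ ┃51 │Bob Brown   │┃........
            ┃ ┃52 │Eve Brown   │┃........
            ┃ ┃57 │Grace Brown │┃........
            ┃ ┃51 │Bob Davis   │┃........
            ┃ ┃42 │Dave Brown  │┗━━━━━━━━
            ┗━┃21 │Alice Brown │NYC   │In
              ┗━━━━━━━━━━━━━━━━━━━━━━━━━━
                                         
                                         
                                         
                                         
                                         
                                         


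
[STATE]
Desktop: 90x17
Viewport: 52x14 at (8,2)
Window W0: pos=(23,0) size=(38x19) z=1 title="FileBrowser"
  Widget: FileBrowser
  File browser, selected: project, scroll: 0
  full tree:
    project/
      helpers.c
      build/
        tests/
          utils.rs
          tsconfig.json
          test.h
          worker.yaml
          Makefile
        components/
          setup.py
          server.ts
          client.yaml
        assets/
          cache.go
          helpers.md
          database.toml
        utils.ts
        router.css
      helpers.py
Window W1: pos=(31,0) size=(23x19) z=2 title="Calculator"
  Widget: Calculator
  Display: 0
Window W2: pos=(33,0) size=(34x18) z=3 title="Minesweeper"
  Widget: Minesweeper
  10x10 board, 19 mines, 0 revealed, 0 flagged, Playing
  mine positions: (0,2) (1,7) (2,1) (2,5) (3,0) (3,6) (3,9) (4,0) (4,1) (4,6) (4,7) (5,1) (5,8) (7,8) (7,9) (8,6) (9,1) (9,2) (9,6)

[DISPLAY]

               ┠───────┠─┠──────────────────────────
               ┃> [-] p┃ ┃■■■■■■■■■■                
               ┃    hel┃┌┃■■■■■■■■■■                
               ┃    [+]┃│┃■■■■■■■■■■                
               ┃    hel┃├┃■■■■■■■■■■                
               ┃       ┃│┃■■■■■■■■■■                
               ┃       ┃├┃■■■■■■■■■■                
               ┃       ┃│┃■■■■■■■■■■                
               ┃       ┃├┃■■■■■■■■■■                
               ┃       ┃│┃■■■■■■■■■■                
               ┃       ┃├┃■■■■■■■■■■                
               ┃       ┃│┃                          
               ┃       ┃└┃                          
               ┃       ┃ ┃                          


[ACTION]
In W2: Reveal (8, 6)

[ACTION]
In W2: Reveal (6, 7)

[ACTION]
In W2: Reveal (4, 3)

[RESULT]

               ┠───────┠─┠──────────────────────────
               ┃> [-] p┃ ┃■■✹■■■■■■■                
               ┃    hel┃┌┃■■■■■■■✹■■                
               ┃    [+]┃│┃■✹■■■✹■■■■                
               ┃    hel┃├┃✹■■■■■✹■■✹                
               ┃       ┃│┃✹✹■■■■✹✹■■                
               ┃       ┃├┃■✹■■■■■■✹■                
               ┃       ┃│┃■■■■■■■■■■                
               ┃       ┃├┃■■■■■■■■✹✹                
               ┃       ┃│┃■■■■■■✹■■■                
               ┃       ┃├┃■✹✹■■■✹■■■                
               ┃       ┃│┃                          
               ┃       ┃└┃                          
               ┃       ┃ ┃                          


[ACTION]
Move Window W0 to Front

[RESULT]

               ┠────────────────────────────────────
               ┃> [-] project/                      
               ┃    helpers.c                       
               ┃    [+] build/                      
               ┃    helpers.py                      
               ┃                                    
               ┃                                    
               ┃                                    
               ┃                                    
               ┃                                    
               ┃                                    
               ┃                                    
               ┃                                    
               ┃                                    


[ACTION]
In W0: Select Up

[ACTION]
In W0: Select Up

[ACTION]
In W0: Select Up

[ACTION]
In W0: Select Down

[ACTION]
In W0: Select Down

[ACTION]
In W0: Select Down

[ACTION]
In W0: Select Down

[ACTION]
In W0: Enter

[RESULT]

               ┠────────────────────────────────────
               ┃  [-] project/                      
               ┃    helpers.c                       
               ┃    [+] build/                      
               ┃  > helpers.py                      
               ┃                                    
               ┃                                    
               ┃                                    
               ┃                                    
               ┃                                    
               ┃                                    
               ┃                                    
               ┃                                    
               ┃                                    


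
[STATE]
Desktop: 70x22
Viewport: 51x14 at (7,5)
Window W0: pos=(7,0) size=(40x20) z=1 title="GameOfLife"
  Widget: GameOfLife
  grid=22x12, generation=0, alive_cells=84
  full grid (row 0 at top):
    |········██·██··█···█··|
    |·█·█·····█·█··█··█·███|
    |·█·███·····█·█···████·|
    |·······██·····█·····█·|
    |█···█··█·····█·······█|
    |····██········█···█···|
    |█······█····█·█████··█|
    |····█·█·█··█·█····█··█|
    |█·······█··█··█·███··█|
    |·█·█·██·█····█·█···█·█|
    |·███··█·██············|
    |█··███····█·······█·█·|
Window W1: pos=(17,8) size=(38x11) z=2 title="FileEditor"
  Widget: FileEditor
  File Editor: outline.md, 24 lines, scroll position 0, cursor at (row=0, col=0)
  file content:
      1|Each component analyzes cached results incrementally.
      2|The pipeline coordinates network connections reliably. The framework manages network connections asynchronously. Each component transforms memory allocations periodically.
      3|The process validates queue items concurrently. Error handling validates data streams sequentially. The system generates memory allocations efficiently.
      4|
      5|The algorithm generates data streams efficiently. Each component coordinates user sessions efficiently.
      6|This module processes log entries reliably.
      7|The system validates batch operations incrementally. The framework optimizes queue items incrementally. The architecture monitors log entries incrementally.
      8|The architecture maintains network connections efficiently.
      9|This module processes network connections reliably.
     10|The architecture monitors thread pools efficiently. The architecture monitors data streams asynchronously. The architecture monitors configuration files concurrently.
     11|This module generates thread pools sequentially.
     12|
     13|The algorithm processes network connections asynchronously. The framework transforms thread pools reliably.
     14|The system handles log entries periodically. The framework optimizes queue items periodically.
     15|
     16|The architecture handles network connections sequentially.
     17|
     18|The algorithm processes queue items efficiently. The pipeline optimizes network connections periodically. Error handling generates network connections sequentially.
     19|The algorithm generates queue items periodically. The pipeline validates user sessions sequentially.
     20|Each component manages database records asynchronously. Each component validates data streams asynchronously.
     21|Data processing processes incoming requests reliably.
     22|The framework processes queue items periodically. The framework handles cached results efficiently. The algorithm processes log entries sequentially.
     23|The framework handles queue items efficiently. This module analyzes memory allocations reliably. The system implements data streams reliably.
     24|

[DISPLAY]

┃·█·█·····█·█··█··█·███                ┃           
┃·█·███·····█·█···████·                ┃           
┃·······██·····█·····█·                ┃           
┃█···█··█·┏━━━━━━━━━━━━━━━━━━━━━━━━━━━━━━━━━━━━┓   
┃····██···┃ FileEditor                         ┃   
┃█······█·┠────────────────────────────────────┨   
┃····█·█·█┃█ach component analyzes cached resu▲┃   
┃█·······█┃The pipeline coordinates network co█┃   
┃·█·█·██·█┃The process validates queue items c░┃   
┃·███··█·█┃                                   ░┃   
┃█··███···┃The algorithm generates data stream░┃   
┃         ┃This module processes log entries r░┃   
┃         ┃The system validates batch operatio▼┃   
┃         ┗━━━━━━━━━━━━━━━━━━━━━━━━━━━━━━━━━━━━┛   


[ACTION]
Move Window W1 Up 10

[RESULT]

┃·█·█·····┃The process validates queue items c░┃   
┃·█·███···┃                                   ░┃   
┃·······██┃The algorithm generates data stream░┃   
┃█···█··█·┃This module processes log entries r░┃   
┃····██···┃The system validates batch operatio▼┃   
┃█······█·┗━━━━━━━━━━━━━━━━━━━━━━━━━━━━━━━━━━━━┛   
┃····█·█·█··█·█····█··█                ┃           
┃█·······█··█··█·███··█                ┃           
┃·█·█·██·█····█·█···█·█                ┃           
┃·███··█·██············                ┃           
┃█··███····█·······█·█·                ┃           
┃                                      ┃           
┃                                      ┃           
┃                                      ┃           


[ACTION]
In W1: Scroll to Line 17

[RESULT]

┃·█·█·····┃The algorithm generates queue items░┃   
┃·█·███···┃Each component manages database rec░┃   
┃·······██┃Data processing processes incoming ░┃   
┃█···█··█·┃The framework processes queue items█┃   
┃····██···┃The framework handles queue items e▼┃   
┃█······█·┗━━━━━━━━━━━━━━━━━━━━━━━━━━━━━━━━━━━━┛   
┃····█·█·█··█·█····█··█                ┃           
┃█·······█··█··█·███··█                ┃           
┃·█·█·██·█····█·█···█·█                ┃           
┃·███··█·██············                ┃           
┃█··███····█·······█·█·                ┃           
┃                                      ┃           
┃                                      ┃           
┃                                      ┃           


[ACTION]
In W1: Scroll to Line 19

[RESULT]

┃·█·█·····┃Each component manages database rec░┃   
┃·█·███···┃Data processing processes incoming ░┃   
┃·······██┃The framework processes queue items░┃   
┃█···█··█·┃The framework handles queue items e█┃   
┃····██···┃                                   ▼┃   
┃█······█·┗━━━━━━━━━━━━━━━━━━━━━━━━━━━━━━━━━━━━┛   
┃····█·█·█··█·█····█··█                ┃           
┃█·······█··█··█·███··█                ┃           
┃·█·█·██·█····█·█···█·█                ┃           
┃·███··█·██············                ┃           
┃█··███····█·······█·█·                ┃           
┃                                      ┃           
┃                                      ┃           
┃                                      ┃           


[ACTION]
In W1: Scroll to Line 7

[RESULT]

┃·█·█·····┃This module processes network conne█┃   
┃·█·███···┃The architecture monitors thread po░┃   
┃·······██┃This module generates thread pools ░┃   
┃█···█··█·┃                                   ░┃   
┃····██···┃The algorithm processes network con▼┃   
┃█······█·┗━━━━━━━━━━━━━━━━━━━━━━━━━━━━━━━━━━━━┛   
┃····█·█·█··█·█····█··█                ┃           
┃█·······█··█··█·███··█                ┃           
┃·█·█·██·█····█·█···█·█                ┃           
┃·███··█·██············                ┃           
┃█··███····█·······█·█·                ┃           
┃                                      ┃           
┃                                      ┃           
┃                                      ┃           


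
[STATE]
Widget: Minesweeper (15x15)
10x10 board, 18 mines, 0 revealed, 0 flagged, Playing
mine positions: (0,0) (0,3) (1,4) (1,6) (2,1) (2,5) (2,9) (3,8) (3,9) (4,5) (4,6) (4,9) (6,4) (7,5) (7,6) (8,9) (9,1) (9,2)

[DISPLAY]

■■■■■■■■■■     
■■■■■■■■■■     
■■■■■■■■■■     
■■■■■■■■■■     
■■■■■■■■■■     
■■■■■■■■■■     
■■■■■■■■■■     
■■■■■■■■■■     
■■■■■■■■■■     
■■■■■■■■■■     
               
               
               
               
               


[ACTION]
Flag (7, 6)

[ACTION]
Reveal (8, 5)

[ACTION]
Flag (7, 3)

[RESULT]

■■■■■■■■■■     
■■■■■■■■■■     
■■■■■■■■■■     
■■■■■■■■■■     
■■■■■■■■■■     
■■■■■■■■■■     
■■■■■■■■■■     
■■■⚑■■⚑■■■     
■■■■■2■■■■     
■■■■■■■■■■     
               
               
               
               
               


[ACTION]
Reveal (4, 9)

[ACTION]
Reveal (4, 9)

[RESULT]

✹■■✹■■■■■■     
■■■■✹■✹■■■     
■✹■■■✹■■■✹     
■■■■■■■■✹✹     
■■■■■✹✹■■✹     
■■■■■■■■■■     
■■■■✹■■■■■     
■■■⚑■✹✹■■■     
■■■■■2■■■✹     
■✹✹■■■■■■■     
               
               
               
               
               


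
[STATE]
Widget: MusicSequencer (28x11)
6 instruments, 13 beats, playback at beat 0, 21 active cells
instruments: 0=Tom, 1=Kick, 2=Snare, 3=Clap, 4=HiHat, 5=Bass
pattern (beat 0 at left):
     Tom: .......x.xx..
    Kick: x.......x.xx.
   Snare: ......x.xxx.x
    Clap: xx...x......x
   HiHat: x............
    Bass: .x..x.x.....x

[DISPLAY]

      ▼123456789012         
   Tom·······█·██··         
  Kick█·······█·██·         
 Snare······█·███·█         
  Clap██···█······█         
 HiHat█············         
  Bass·█··█·█·····█         
                            
                            
                            
                            


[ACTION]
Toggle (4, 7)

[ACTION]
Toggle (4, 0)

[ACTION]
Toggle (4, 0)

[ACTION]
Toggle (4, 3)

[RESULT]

      ▼123456789012         
   Tom·······█·██··         
  Kick█·······█·██·         
 Snare······█·███·█         
  Clap██···█······█         
 HiHat█··█···█·····         
  Bass·█··█·█·····█         
                            
                            
                            
                            


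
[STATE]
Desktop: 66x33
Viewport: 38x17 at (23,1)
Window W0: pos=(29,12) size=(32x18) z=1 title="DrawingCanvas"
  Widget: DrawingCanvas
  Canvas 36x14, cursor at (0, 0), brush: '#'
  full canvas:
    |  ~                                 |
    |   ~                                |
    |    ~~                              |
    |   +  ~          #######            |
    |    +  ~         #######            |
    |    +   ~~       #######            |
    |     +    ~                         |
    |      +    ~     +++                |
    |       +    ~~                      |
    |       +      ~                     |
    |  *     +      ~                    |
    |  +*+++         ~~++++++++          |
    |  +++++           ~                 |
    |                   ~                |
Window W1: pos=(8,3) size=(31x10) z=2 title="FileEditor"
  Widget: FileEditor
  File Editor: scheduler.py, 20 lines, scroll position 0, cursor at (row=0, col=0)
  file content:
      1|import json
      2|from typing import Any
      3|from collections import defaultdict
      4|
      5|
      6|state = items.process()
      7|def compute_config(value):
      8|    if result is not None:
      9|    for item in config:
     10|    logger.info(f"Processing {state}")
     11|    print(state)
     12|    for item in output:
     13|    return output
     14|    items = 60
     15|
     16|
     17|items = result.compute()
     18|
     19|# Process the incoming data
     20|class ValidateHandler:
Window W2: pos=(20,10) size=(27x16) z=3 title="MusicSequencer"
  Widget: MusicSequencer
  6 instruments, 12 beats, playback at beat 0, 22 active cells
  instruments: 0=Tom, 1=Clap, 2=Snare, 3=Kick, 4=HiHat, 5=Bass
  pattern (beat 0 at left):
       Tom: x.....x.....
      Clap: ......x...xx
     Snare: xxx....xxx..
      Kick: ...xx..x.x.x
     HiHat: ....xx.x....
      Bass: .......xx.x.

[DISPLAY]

                                      
                                      
━━━━━━━━━━━━━━━┓                      
               ┃                      
───────────────┨                      
              ▲┃                      
port Any      █┃                      
ns import defa░┃                      
              ░┃                      
━━━━━━━━━━━━━━━━━━━━━━━┓              
usicSequencer          ┃              
───────────────────────┨━━━━━━━━━━━━━┓
    ▼12345678901       ┃             ┃
 Tom█·····█·····       ┃─────────────┨
Clap······█···██       ┃             ┃
nare███····███··       ┃             ┃
Kick···██··█·█·█       ┃             ┃


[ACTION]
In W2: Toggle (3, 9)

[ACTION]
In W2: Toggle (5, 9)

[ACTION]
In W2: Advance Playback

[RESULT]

                                      
                                      
━━━━━━━━━━━━━━━┓                      
               ┃                      
───────────────┨                      
              ▲┃                      
port Any      █┃                      
ns import defa░┃                      
              ░┃                      
━━━━━━━━━━━━━━━━━━━━━━━┓              
usicSequencer          ┃              
───────────────────────┨━━━━━━━━━━━━━┓
    0▼2345678901       ┃             ┃
 Tom█·····█·····       ┃─────────────┨
Clap······█···██       ┃             ┃
nare███····███··       ┃             ┃
Kick···██··█···█       ┃             ┃


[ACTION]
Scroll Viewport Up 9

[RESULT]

                                      
                                      
                                      
━━━━━━━━━━━━━━━┓                      
               ┃                      
───────────────┨                      
              ▲┃                      
port Any      █┃                      
ns import defa░┃                      
              ░┃                      
━━━━━━━━━━━━━━━━━━━━━━━┓              
usicSequencer          ┃              
───────────────────────┨━━━━━━━━━━━━━┓
    0▼2345678901       ┃             ┃
 Tom█·····█·····       ┃─────────────┨
Clap······█···██       ┃             ┃
nare███····███··       ┃             ┃


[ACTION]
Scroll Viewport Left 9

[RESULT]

                                      
                                      
                                      
━━━━━━━━━━━━━━━━━━━━━━━━┓             
Editor                  ┃             
────────────────────────┨             
t json                 ▲┃             
typing import Any      █┃             
collections import defa░┃             
                       ░┃             
      ┏━━━━━━━━━━━━━━━━━━━━━━━━━┓     
 = ite┃ MusicSequencer          ┃     
━━━━━━┠─────────────────────────┨━━━━━
      ┃      0▼2345678901       ┃     
      ┃   Tom█·····█·····       ┃─────
      ┃  Clap······█···██       ┃     
      ┃ Snare███····███··       ┃     


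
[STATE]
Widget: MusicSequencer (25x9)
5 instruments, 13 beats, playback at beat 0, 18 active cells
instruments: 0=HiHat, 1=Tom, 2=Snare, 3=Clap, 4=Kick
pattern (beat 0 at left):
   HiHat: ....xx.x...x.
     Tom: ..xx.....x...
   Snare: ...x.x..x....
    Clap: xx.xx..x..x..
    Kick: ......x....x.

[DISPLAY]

      ▼123456789012      
 HiHat····██·█···█·      
   Tom··██·····█···      
 Snare···█·█··█····      
  Clap██·██··█··█··      
  Kick······█····█·      
                         
                         
                         


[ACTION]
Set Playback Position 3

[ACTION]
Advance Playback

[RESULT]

      0123▼56789012      
 HiHat····██·█···█·      
   Tom··██·····█···      
 Snare···█·█··█····      
  Clap██·██··█··█··      
  Kick······█····█·      
                         
                         
                         


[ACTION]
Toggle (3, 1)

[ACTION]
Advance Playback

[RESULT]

      01234▼6789012      
 HiHat····██·█···█·      
   Tom··██·····█···      
 Snare···█·█··█····      
  Clap█··██··█··█··      
  Kick······█····█·      
                         
                         
                         


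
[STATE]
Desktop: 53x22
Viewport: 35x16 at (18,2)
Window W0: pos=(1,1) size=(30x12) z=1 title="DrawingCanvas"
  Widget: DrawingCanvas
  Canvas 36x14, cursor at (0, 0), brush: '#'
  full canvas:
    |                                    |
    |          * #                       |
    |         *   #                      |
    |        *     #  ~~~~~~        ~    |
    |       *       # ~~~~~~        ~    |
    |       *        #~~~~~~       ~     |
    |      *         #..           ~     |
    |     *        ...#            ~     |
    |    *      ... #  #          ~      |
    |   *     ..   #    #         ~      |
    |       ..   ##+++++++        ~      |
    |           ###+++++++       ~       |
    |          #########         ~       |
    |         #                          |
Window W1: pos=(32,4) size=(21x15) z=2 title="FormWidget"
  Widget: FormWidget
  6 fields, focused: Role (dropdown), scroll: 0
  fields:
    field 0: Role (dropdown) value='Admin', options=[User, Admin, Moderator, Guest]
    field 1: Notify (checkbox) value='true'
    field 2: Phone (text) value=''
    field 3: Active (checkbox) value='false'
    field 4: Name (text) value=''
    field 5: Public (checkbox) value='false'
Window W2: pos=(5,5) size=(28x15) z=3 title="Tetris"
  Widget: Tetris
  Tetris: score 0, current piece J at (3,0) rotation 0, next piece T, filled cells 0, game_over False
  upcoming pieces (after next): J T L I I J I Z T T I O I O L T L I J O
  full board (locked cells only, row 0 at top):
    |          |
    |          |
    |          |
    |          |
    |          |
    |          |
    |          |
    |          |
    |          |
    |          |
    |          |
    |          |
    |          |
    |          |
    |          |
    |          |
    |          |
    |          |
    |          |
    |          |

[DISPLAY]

            ┃                      
────────────┨                      
            ┃ ┏━━━━━━━━━━━━━━━━━━━┓
━━━━━━━━━━━━━━┓ FormWidget        ┃
              ┃───────────────────┨
──────────────┨> Role:       [Ad▼]┃
ext:          ┃  Notify:     [x]  ┃
▒             ┃  Phone:      [   ]┃
▒▒            ┃  Active:     [ ]  ┃
              ┃  Name:       [   ]┃
              ┃  Public:     [ ]  ┃
              ┃                   ┃
core:         ┃                   ┃
              ┃                   ┃
              ┃                   ┃
              ┃                   ┃


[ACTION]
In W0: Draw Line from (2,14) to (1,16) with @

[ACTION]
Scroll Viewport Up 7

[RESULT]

                                   
━━━━━━━━━━━━┓                      
            ┃                      
────────────┨                      
            ┃ ┏━━━━━━━━━━━━━━━━━━━┓
━━━━━━━━━━━━━━┓ FormWidget        ┃
              ┃───────────────────┨
──────────────┨> Role:       [Ad▼]┃
ext:          ┃  Notify:     [x]  ┃
▒             ┃  Phone:      [   ]┃
▒▒            ┃  Active:     [ ]  ┃
              ┃  Name:       [   ]┃
              ┃  Public:     [ ]  ┃
              ┃                   ┃
core:         ┃                   ┃
              ┃                   ┃


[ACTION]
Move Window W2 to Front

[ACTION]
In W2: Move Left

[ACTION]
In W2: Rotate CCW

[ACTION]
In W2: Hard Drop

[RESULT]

                                   
━━━━━━━━━━━━┓                      
            ┃                      
────────────┨                      
            ┃ ┏━━━━━━━━━━━━━━━━━━━┓
━━━━━━━━━━━━━━┓ FormWidget        ┃
              ┃───────────────────┨
──────────────┨> Role:       [Ad▼]┃
ext:          ┃  Notify:     [x]  ┃
              ┃  Phone:      [   ]┃
██            ┃  Active:     [ ]  ┃
              ┃  Name:       [   ]┃
              ┃  Public:     [ ]  ┃
              ┃                   ┃
core:         ┃                   ┃
              ┃                   ┃


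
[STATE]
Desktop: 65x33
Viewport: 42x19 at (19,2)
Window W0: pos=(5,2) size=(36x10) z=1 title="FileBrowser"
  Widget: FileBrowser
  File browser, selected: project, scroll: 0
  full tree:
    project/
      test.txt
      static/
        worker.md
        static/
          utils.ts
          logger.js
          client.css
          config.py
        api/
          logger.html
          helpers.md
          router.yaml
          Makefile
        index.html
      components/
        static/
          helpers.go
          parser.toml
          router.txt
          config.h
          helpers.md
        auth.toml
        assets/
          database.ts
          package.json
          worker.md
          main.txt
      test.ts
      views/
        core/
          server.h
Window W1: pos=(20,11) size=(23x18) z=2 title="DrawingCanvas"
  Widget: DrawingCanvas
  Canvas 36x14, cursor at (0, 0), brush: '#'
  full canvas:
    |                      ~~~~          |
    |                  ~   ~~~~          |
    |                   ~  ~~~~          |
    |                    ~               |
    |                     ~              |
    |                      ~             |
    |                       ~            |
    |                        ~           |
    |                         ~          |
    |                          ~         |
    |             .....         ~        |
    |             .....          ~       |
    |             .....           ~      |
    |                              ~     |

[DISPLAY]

━━━━━━━━━━━━━━━━━━━━━┓                    
                     ┃                    
─────────────────────┨                    
/                    ┃                    
                     ┃                    
c/                   ┃                    
nents/               ┃                    
                     ┃                    
/                    ┃                    
━┏━━━━━━━━━━━━━━━━━━━━━┓                  
 ┃ DrawingCanvas       ┃                  
 ┠─────────────────────┨                  
 ┃+                    ┃                  
 ┃                  ~  ┃                  
 ┃                   ~ ┃                  
 ┃                    ~┃                  
 ┃                     ┃                  
 ┃                     ┃                  
 ┃                     ┃                  


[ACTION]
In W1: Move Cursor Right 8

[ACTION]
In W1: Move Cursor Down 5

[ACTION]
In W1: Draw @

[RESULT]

━━━━━━━━━━━━━━━━━━━━━┓                    
                     ┃                    
─────────────────────┨                    
/                    ┃                    
                     ┃                    
c/                   ┃                    
nents/               ┃                    
                     ┃                    
/                    ┃                    
━┏━━━━━━━━━━━━━━━━━━━━━┓                  
 ┃ DrawingCanvas       ┃                  
 ┠─────────────────────┨                  
 ┃                     ┃                  
 ┃                  ~  ┃                  
 ┃                   ~ ┃                  
 ┃                    ~┃                  
 ┃                     ┃                  
 ┃        @            ┃                  
 ┃                     ┃                  
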